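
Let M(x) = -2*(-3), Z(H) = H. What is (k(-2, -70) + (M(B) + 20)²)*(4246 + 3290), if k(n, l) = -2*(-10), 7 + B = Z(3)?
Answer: 5245056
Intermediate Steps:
B = -4 (B = -7 + 3 = -4)
M(x) = 6
k(n, l) = 20
(k(-2, -70) + (M(B) + 20)²)*(4246 + 3290) = (20 + (6 + 20)²)*(4246 + 3290) = (20 + 26²)*7536 = (20 + 676)*7536 = 696*7536 = 5245056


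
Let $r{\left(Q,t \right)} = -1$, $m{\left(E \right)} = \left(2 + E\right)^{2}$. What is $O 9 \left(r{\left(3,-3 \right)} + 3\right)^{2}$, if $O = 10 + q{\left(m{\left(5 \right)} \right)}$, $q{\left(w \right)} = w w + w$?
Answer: $88560$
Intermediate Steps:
$q{\left(w \right)} = w + w^{2}$ ($q{\left(w \right)} = w^{2} + w = w + w^{2}$)
$O = 2460$ ($O = 10 + \left(2 + 5\right)^{2} \left(1 + \left(2 + 5\right)^{2}\right) = 10 + 7^{2} \left(1 + 7^{2}\right) = 10 + 49 \left(1 + 49\right) = 10 + 49 \cdot 50 = 10 + 2450 = 2460$)
$O 9 \left(r{\left(3,-3 \right)} + 3\right)^{2} = 2460 \cdot 9 \left(-1 + 3\right)^{2} = 22140 \cdot 2^{2} = 22140 \cdot 4 = 88560$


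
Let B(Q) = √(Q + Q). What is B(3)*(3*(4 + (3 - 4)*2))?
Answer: 6*√6 ≈ 14.697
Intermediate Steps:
B(Q) = √2*√Q (B(Q) = √(2*Q) = √2*√Q)
B(3)*(3*(4 + (3 - 4)*2)) = (√2*√3)*(3*(4 + (3 - 4)*2)) = √6*(3*(4 - 1*2)) = √6*(3*(4 - 2)) = √6*(3*2) = √6*6 = 6*√6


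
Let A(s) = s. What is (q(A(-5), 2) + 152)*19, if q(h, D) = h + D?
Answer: 2831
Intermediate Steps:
q(h, D) = D + h
(q(A(-5), 2) + 152)*19 = ((2 - 5) + 152)*19 = (-3 + 152)*19 = 149*19 = 2831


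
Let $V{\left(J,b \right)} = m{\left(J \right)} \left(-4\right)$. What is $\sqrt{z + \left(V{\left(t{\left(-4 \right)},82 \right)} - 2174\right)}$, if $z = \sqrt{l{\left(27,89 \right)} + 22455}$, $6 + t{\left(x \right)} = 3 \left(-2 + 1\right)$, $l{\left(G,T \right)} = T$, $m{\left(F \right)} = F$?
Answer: $\sqrt{-2138 + 4 \sqrt{1409}} \approx 44.585 i$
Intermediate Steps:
$t{\left(x \right)} = -9$ ($t{\left(x \right)} = -6 + 3 \left(-2 + 1\right) = -6 + 3 \left(-1\right) = -6 - 3 = -9$)
$V{\left(J,b \right)} = - 4 J$ ($V{\left(J,b \right)} = J \left(-4\right) = - 4 J$)
$z = 4 \sqrt{1409}$ ($z = \sqrt{89 + 22455} = \sqrt{22544} = 4 \sqrt{1409} \approx 150.15$)
$\sqrt{z + \left(V{\left(t{\left(-4 \right)},82 \right)} - 2174\right)} = \sqrt{4 \sqrt{1409} - 2138} = \sqrt{-2138 + 4 \sqrt{1409}}$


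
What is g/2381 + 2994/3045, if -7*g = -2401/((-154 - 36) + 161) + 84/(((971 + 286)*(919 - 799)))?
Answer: 5943681559/6075621510 ≈ 0.97828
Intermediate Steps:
g = -4311539/364530 (g = -(-2401/((-154 - 36) + 161) + 84/(((971 + 286)*(919 - 799))))/7 = -(-2401/(-190 + 161) + 84/((1257*120)))/7 = -(-2401/(-29) + 84/150840)/7 = -(-2401*(-1/29) + 84*(1/150840))/7 = -(2401/29 + 7/12570)/7 = -⅐*30180773/364530 = -4311539/364530 ≈ -11.828)
g/2381 + 2994/3045 = -4311539/364530/2381 + 2994/3045 = -4311539/364530*1/2381 + 2994*(1/3045) = -4311539/867945930 + 998/1015 = 5943681559/6075621510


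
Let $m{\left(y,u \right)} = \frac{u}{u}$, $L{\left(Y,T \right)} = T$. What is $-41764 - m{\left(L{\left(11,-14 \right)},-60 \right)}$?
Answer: $-41765$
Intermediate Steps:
$m{\left(y,u \right)} = 1$
$-41764 - m{\left(L{\left(11,-14 \right)},-60 \right)} = -41764 - 1 = -41765$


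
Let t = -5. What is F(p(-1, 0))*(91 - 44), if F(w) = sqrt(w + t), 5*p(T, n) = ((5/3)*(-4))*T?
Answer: 47*I*sqrt(33)/3 ≈ 89.998*I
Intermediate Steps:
p(T, n) = -4*T/3 (p(T, n) = (((5/3)*(-4))*T)/5 = (-20*T/3)/5 = -4*T/3)
F(w) = sqrt(-5 + w) (F(w) = sqrt(w - 5) = sqrt(-5 + w))
F(p(-1, 0))*(91 - 44) = sqrt(-5 - 4/3*(-1))*(91 - 44) = sqrt(-5 + 4/3)*47 = sqrt(-11/3)*47 = (I*sqrt(33)/3)*47 = 47*I*sqrt(33)/3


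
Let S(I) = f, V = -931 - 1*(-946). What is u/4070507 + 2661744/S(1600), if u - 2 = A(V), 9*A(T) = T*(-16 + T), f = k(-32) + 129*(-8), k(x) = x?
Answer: -82918221305/33145557 ≈ -2501.6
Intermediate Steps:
V = 15 (V = -931 + 946 = 15)
f = -1064 (f = -32 + 129*(-8) = -32 - 1032 = -1064)
S(I) = -1064
A(T) = T*(-16 + T)/9 (A(T) = (T*(-16 + T))/9 = T*(-16 + T)/9)
u = 1/3 (u = 2 + (1/9)*15*(-16 + 15) = 2 + (1/9)*15*(-1) = 2 - 5/3 = 1/3 ≈ 0.33333)
u/4070507 + 2661744/S(1600) = (1/3)/4070507 + 2661744/(-1064) = (1/3)*(1/4070507) + 2661744*(-1/1064) = 1/12211521 - 332718/133 = -82918221305/33145557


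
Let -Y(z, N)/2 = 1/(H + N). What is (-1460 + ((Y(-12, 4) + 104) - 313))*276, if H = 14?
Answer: -1382024/3 ≈ -4.6067e+5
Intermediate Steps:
Y(z, N) = -2/(14 + N)
(-1460 + ((Y(-12, 4) + 104) - 313))*276 = (-1460 + ((-2/(14 + 4) + 104) - 313))*276 = (-1460 + ((-2/18 + 104) - 313))*276 = (-1460 + ((-2*1/18 + 104) - 313))*276 = (-1460 + ((-⅑ + 104) - 313))*276 = (-1460 + (935/9 - 313))*276 = (-1460 - 1882/9)*276 = -15022/9*276 = -1382024/3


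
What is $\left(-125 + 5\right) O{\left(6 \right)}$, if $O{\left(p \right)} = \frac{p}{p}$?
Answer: $-120$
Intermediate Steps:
$O{\left(p \right)} = 1$
$\left(-125 + 5\right) O{\left(6 \right)} = \left(-125 + 5\right) 1 = \left(-120\right) 1 = -120$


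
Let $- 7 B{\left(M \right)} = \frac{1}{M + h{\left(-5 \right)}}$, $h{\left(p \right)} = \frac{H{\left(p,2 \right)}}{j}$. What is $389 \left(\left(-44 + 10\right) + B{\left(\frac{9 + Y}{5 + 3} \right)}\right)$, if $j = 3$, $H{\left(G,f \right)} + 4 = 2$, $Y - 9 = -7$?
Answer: $- \frac{1583230}{119} \approx -13304.0$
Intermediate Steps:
$Y = 2$ ($Y = 9 - 7 = 2$)
$H{\left(G,f \right)} = -2$ ($H{\left(G,f \right)} = -4 + 2 = -2$)
$h{\left(p \right)} = - \frac{2}{3}$
$B{\left(M \right)} = - \frac{1}{7 \left(- \frac{2}{3} + M\right)}$ ($B{\left(M \right)} = - \frac{1}{7 \left(M - \frac{2}{3}\right)} = - \frac{1}{7 \left(- \frac{2}{3} + M\right)}$)
$389 \left(\left(-44 + 10\right) + B{\left(\frac{9 + Y}{5 + 3} \right)}\right) = 389 \left(\left(-44 + 10\right) - \frac{3}{-14 + 21 \frac{9 + 2}{5 + 3}}\right) = 389 \left(-34 - \frac{3}{-14 + 21 \cdot \frac{11}{8}}\right) = 389 \left(-34 - \frac{3}{-14 + \frac{231}{8}}\right) = 389 \left(-34 - \frac{3}{\frac{119}{8}}\right) = 389 \left(-34 - \frac{24}{119}\right) = 389 \left(- \frac{4070}{119}\right) = - \frac{1583230}{119}$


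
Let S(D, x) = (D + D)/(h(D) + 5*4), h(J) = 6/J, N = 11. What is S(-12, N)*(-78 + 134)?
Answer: -896/13 ≈ -68.923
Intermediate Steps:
S(D, x) = 2*D/(20 + 6/D) (S(D, x) = (D + D)/(6/D + 5*4) = (2*D)/(6/D + 20) = (2*D)/(20 + 6/D) = 2*D/(20 + 6/D))
S(-12, N)*(-78 + 134) = ((-12)²/(3 + 10*(-12)))*(-78 + 134) = (144/(3 - 120))*56 = (144/(-117))*56 = (144*(-1/117))*56 = -16/13*56 = -896/13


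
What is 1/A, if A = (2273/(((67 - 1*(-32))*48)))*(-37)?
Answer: -4752/84101 ≈ -0.056503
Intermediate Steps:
A = -84101/4752 (A = (2273/(((67 + 32)*48)))*(-37) = (2273/((99*48)))*(-37) = (2273/4752)*(-37) = -84101/4752 ≈ -17.698)
1/A = 1/(-84101/4752) = -4752/84101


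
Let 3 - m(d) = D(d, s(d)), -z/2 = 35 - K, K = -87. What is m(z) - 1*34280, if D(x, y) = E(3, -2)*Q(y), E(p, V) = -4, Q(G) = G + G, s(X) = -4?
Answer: -34309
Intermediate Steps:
Q(G) = 2*G
z = -244 (z = -2*(35 - 1*(-87)) = -2*(35 + 87) = -2*122 = -244)
D(x, y) = -8*y
m(d) = -29 (m(d) = 3 - (-8)*(-4) = 3 - 1*32 = 3 - 32 = -29)
m(z) - 1*34280 = -29 - 1*34280 = -29 - 34280 = -34309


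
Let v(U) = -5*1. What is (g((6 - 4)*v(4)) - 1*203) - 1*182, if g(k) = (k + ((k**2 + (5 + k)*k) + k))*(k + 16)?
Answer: 395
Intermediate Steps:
v(U) = -5
g(k) = (16 + k)*(k**2 + 2*k + k*(5 + k)) (g(k) = (k + ((k**2 + k*(5 + k)) + k))*(16 + k) = (k + (k + k**2 + k*(5 + k)))*(16 + k) = (k**2 + 2*k + k*(5 + k))*(16 + k) = (16 + k)*(k**2 + 2*k + k*(5 + k)))
(g((6 - 4)*v(4)) - 1*203) - 1*182 = (((6 - 4)*(-5))*(112 + 2*((6 - 4)*(-5))**2 + 39*((6 - 4)*(-5))) - 1*203) - 1*182 = ((2*(-5))*(112 + 2*(2*(-5))**2 + 39*(2*(-5))) - 203) - 182 = (-10*(112 + 2*(-10)**2 + 39*(-10)) - 203) - 182 = (-10*(112 + 2*100 - 390) - 203) - 182 = (-10*(112 + 200 - 390) - 203) - 182 = (-10*(-78) - 203) - 182 = (780 - 203) - 182 = 577 - 182 = 395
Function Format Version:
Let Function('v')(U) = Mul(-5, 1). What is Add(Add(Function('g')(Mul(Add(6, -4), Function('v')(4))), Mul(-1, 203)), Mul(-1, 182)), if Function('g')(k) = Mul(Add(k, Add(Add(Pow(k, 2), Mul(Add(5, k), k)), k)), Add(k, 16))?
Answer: 395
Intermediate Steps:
Function('v')(U) = -5
Function('g')(k) = Mul(Add(16, k), Add(Pow(k, 2), Mul(2, k), Mul(k, Add(5, k)))) (Function('g')(k) = Mul(Add(k, Add(Add(Pow(k, 2), Mul(k, Add(5, k))), k)), Add(16, k)) = Mul(Add(k, Add(k, Pow(k, 2), Mul(k, Add(5, k)))), Add(16, k)) = Mul(Add(Pow(k, 2), Mul(2, k), Mul(k, Add(5, k))), Add(16, k)) = Mul(Add(16, k), Add(Pow(k, 2), Mul(2, k), Mul(k, Add(5, k)))))
Add(Add(Function('g')(Mul(Add(6, -4), Function('v')(4))), Mul(-1, 203)), Mul(-1, 182)) = Add(Add(Mul(Mul(Add(6, -4), -5), Add(112, Mul(2, Pow(Mul(Add(6, -4), -5), 2)), Mul(39, Mul(Add(6, -4), -5)))), Mul(-1, 203)), Mul(-1, 182)) = Add(Add(Mul(Mul(2, -5), Add(112, Mul(2, Pow(Mul(2, -5), 2)), Mul(39, Mul(2, -5)))), -203), -182) = Add(Add(Mul(-10, Add(112, Mul(2, Pow(-10, 2)), Mul(39, -10))), -203), -182) = Add(Add(Mul(-10, Add(112, Mul(2, 100), -390)), -203), -182) = Add(Add(Mul(-10, Add(112, 200, -390)), -203), -182) = Add(Add(Mul(-10, -78), -203), -182) = Add(Add(780, -203), -182) = Add(577, -182) = 395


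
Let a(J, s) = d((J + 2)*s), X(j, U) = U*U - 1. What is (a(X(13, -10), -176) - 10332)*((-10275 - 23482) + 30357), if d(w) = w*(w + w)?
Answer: -2148670868000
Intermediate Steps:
X(j, U) = -1 + U**2 (X(j, U) = U**2 - 1 = -1 + U**2)
d(w) = 2*w**2 (d(w) = w*(2*w) = 2*w**2)
a(J, s) = 2*s**2*(2 + J)**2 (a(J, s) = 2*((J + 2)*s)**2 = 2*((2 + J)*s)**2 = 2*(s*(2 + J))**2 = 2*(s**2*(2 + J)**2) = 2*s**2*(2 + J)**2)
(a(X(13, -10), -176) - 10332)*((-10275 - 23482) + 30357) = (2*(-176)**2*(2 + (-1 + (-10)**2))**2 - 10332)*((-10275 - 23482) + 30357) = (2*30976*(2 + (-1 + 100))**2 - 10332)*(-33757 + 30357) = (2*30976*(2 + 99)**2 - 10332)*(-3400) = (2*30976*101**2 - 10332)*(-3400) = (2*30976*10201 - 10332)*(-3400) = (631972352 - 10332)*(-3400) = 631962020*(-3400) = -2148670868000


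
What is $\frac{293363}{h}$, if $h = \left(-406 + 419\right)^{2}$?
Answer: $\frac{293363}{169} \approx 1735.9$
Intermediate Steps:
$h = 169$ ($h = 13^{2} = 169$)
$\frac{293363}{h} = \frac{293363}{169}$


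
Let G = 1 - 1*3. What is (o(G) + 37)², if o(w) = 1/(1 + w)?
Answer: 1296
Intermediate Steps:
G = -2 (G = 1 - 3 = -2)
(o(G) + 37)² = (1/(1 - 2) + 37)² = (1/(-1) + 37)² = (-1 + 37)² = 36² = 1296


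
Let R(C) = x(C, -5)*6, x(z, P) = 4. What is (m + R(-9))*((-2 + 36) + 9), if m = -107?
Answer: -3569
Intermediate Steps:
R(C) = 24 (R(C) = 4*6 = 24)
(m + R(-9))*((-2 + 36) + 9) = (-107 + 24)*((-2 + 36) + 9) = -83*(34 + 9) = -83*43 = -3569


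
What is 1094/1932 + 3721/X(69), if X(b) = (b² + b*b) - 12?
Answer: 244346/255185 ≈ 0.95753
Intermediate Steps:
X(b) = -12 + 2*b² (X(b) = (b² + b²) - 12 = 2*b² - 12 = -12 + 2*b²)
1094/1932 + 3721/X(69) = 1094/1932 + 3721/(-12 + 2*69²) = 1094*(1/1932) + 3721/(-12 + 2*4761) = 547/966 + 3721/(-12 + 9522) = 547/966 + 3721/9510 = 244346/255185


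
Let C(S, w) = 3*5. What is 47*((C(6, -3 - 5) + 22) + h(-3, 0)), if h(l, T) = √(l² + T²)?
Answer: 1880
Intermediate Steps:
C(S, w) = 15
h(l, T) = √(T² + l²)
47*((C(6, -3 - 5) + 22) + h(-3, 0)) = 47*((15 + 22) + √(0² + (-3)²)) = 47*(37 + √(0 + 9)) = 47*(37 + √9) = 47*(37 + 3) = 47*40 = 1880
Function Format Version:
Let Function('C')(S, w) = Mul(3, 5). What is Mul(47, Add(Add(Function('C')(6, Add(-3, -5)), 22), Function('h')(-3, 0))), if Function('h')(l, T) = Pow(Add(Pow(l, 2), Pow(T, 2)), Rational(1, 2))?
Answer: 1880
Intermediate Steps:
Function('C')(S, w) = 15
Function('h')(l, T) = Pow(Add(Pow(T, 2), Pow(l, 2)), Rational(1, 2))
Mul(47, Add(Add(Function('C')(6, Add(-3, -5)), 22), Function('h')(-3, 0))) = Mul(47, Add(Add(15, 22), Pow(Add(Pow(0, 2), Pow(-3, 2)), Rational(1, 2)))) = Mul(47, Add(37, Pow(Add(0, 9), Rational(1, 2)))) = Mul(47, Add(37, Pow(9, Rational(1, 2)))) = Mul(47, Add(37, 3)) = Mul(47, 40) = 1880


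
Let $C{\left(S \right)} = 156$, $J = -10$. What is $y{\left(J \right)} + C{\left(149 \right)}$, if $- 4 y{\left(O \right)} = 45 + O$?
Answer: $\frac{589}{4} \approx 147.25$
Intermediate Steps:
$y{\left(O \right)} = - \frac{45}{4} - \frac{O}{4}$ ($y{\left(O \right)} = - \frac{45 + O}{4} = - \frac{45}{4} - \frac{O}{4}$)
$y{\left(J \right)} + C{\left(149 \right)} = \left(- \frac{45}{4} - - \frac{5}{2}\right) + 156 = \left(- \frac{45}{4} + \frac{5}{2}\right) + 156 = - \frac{35}{4} + 156 = \frac{589}{4}$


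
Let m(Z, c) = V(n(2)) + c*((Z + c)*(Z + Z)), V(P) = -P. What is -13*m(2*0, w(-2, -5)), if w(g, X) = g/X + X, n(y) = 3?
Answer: 39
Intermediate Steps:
w(g, X) = X + g/X
m(Z, c) = -3 + 2*Z*c*(Z + c) (m(Z, c) = -1*3 + c*((Z + c)*(Z + Z)) = -3 + c*((Z + c)*(2*Z)) = -3 + c*(2*Z*(Z + c)) = -3 + 2*Z*c*(Z + c))
-13*m(2*0, w(-2, -5)) = -13*(-3 + 2*(2*0)*(-5 - 2/(-5))² + 2*(-5 - 2/(-5))*(2*0)²) = -13*(-3 + 2*0*(-5 - 2*(-⅕))² + 2*(-5 - 2*(-⅕))*0²) = -13*(-3 + 2*0*(-5 + ⅖)² + 2*(-5 + ⅖)*0) = -13*(-3 + 2*0*(-23/5)² + 2*(-23/5)*0) = -13*(-3 + 2*0*(529/25) + 0) = -13*(-3 + 0 + 0) = -13*(-3) = 39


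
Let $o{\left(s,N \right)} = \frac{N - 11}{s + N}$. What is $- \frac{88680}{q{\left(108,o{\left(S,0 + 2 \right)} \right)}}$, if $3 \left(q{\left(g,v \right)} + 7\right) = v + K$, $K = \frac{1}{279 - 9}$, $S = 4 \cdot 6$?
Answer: $\frac{58362525}{4682} \approx 12465.0$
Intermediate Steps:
$S = 24$
$K = \frac{1}{270} \approx 0.0037037$
$o{\left(s,N \right)} = \frac{-11 + N}{N + s}$
$q{\left(g,v \right)} = - \frac{5669}{810} + \frac{v}{3}$ ($q{\left(g,v \right)} = -7 + \frac{v + \frac{1}{270}}{3} = -7 + \frac{\frac{1}{270} + v}{3} = -7 + \left(\frac{1}{810} + \frac{v}{3}\right) = - \frac{5669}{810} + \frac{v}{3}$)
$- \frac{88680}{q{\left(108,o{\left(S,0 + 2 \right)} \right)}} = - \frac{88680}{- \frac{5669}{810} + \frac{\frac{1}{\left(0 + 2\right) + 24} \left(-11 + \left(0 + 2\right)\right)}{3}} = - \frac{88680}{- \frac{5669}{810} + \frac{\frac{1}{2 + 24} \left(-11 + 2\right)}{3}} = - \frac{88680}{- \frac{5669}{810} + \frac{\frac{1}{26} \left(-9\right)}{3}} = - \frac{88680}{- \frac{5669}{810} + \frac{1}{3} \left(- \frac{9}{26}\right)} = - \frac{88680}{- \frac{5669}{810} - \frac{3}{26}} = - \frac{88680}{- \frac{37456}{5265}} = \left(-88680\right) \left(- \frac{5265}{37456}\right) = \frac{58362525}{4682}$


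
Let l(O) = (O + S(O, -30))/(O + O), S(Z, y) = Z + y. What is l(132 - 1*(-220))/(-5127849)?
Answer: -337/1805002848 ≈ -1.8670e-7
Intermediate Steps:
l(O) = (-30 + 2*O)/(2*O) (l(O) = (O + (O - 30))/(O + O) = (O + (-30 + O))/((2*O)) = (-30 + 2*O)*(1/(2*O)) = (-30 + 2*O)/(2*O))
l(132 - 1*(-220))/(-5127849) = ((-15 + (132 - 1*(-220)))/(132 - 1*(-220)))/(-5127849) = ((-15 + (132 + 220))/(132 + 220))*(-1/5127849) = ((-15 + 352)/352)*(-1/5127849) = ((1/352)*337)*(-1/5127849) = (337/352)*(-1/5127849) = -337/1805002848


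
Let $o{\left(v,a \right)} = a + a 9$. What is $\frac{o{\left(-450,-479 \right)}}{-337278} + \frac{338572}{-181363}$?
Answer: $- \frac{4358621471}{2352682689} \approx -1.8526$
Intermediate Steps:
$o{\left(v,a \right)} = 10 a$ ($o{\left(v,a \right)} = a + 9 a = 10 a$)
$\frac{o{\left(-450,-479 \right)}}{-337278} + \frac{338572}{-181363} = \frac{10 \left(-479\right)}{-337278} + \frac{338572}{-181363} = \left(-4790\right) \left(- \frac{1}{337278}\right) + 338572 \left(- \frac{1}{181363}\right) = \frac{2395}{168639} - \frac{26044}{13951} = - \frac{4358621471}{2352682689}$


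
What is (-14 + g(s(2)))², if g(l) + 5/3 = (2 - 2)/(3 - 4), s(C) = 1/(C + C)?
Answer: 2209/9 ≈ 245.44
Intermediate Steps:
s(C) = 1/(2*C)
g(l) = -5/3 (g(l) = -5/3 + (2 - 2)/(3 - 4) = -5/3 + 0/(-1) = -5/3 + 0*(-1) = -5/3 + 0 = -5/3)
(-14 + g(s(2)))² = (-14 - 5/3)² = (-47/3)² = 2209/9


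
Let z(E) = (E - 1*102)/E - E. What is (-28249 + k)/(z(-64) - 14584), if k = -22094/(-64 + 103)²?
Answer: 1375642336/706591197 ≈ 1.9469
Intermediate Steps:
k = -22094/1521 (k = -22094/(39²) = -22094/1521 ≈ -14.526)
z(E) = -E + (-102 + E)/E (z(E) = (E - 102)/E - E = (-102 + E)/E - E = -E + (-102 + E)/E)
(-28249 + k)/(z(-64) - 14584) = (-28249 - 22094/1521)/((1 - 1*(-64) - 102/(-64)) - 14584) = -42988823/(1521*((1 + 64 - 102*(-1/64)) - 14584)) = -42988823/(1521*((1 + 64 + 51/32) - 14584)) = -42988823/(1521*(2131/32 - 14584)) = -42988823/(1521*(-464557/32)) = -42988823/1521*(-32/464557) = 1375642336/706591197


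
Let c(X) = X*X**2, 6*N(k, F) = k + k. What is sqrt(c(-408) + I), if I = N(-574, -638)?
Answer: I*sqrt(611257530)/3 ≈ 8241.2*I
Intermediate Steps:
N(k, F) = k/3 (N(k, F) = (k + k)/6 = (2*k)/6 = k/3)
I = -574/3 (I = (1/3)*(-574) = -574/3 ≈ -191.33)
c(X) = X**3
sqrt(c(-408) + I) = sqrt((-408)**3 - 574/3) = sqrt(-67917312 - 574/3) = sqrt(-203752510/3) = I*sqrt(611257530)/3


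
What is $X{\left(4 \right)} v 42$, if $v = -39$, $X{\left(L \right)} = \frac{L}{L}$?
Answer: $-1638$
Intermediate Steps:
$X{\left(L \right)} = 1$
$X{\left(4 \right)} v 42 = 1 \left(-39\right) 42 = \left(-39\right) 42 = -1638$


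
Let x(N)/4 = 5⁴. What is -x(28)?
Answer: -2500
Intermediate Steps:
x(N) = 2500 (x(N) = 4*5⁴ = 4*625 = 2500)
-x(28) = -1*2500 = -2500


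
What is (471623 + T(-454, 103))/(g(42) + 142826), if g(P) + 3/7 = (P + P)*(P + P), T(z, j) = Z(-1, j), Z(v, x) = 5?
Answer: 3301396/1049171 ≈ 3.1467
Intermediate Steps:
T(z, j) = 5
g(P) = -3/7 + 4*P² (g(P) = -3/7 + (P + P)*(P + P) = -3/7 + (2*P)*(2*P) = -3/7 + 4*P²)
(471623 + T(-454, 103))/(g(42) + 142826) = (471623 + 5)/((-3/7 + 4*42²) + 142826) = 471628/((-3/7 + 4*1764) + 142826) = 471628/((-3/7 + 7056) + 142826) = 471628/(49389/7 + 142826) = 471628/(1049171/7) = 471628*(7/1049171) = 3301396/1049171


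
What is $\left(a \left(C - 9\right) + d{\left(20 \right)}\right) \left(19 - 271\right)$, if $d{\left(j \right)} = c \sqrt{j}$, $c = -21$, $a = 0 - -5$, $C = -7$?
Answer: $20160 + 10584 \sqrt{5} \approx 43827.0$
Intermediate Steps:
$a = 5$ ($a = 0 + 5 = 5$)
$d{\left(j \right)} = - 21 \sqrt{j}$
$\left(a \left(C - 9\right) + d{\left(20 \right)}\right) \left(19 - 271\right) = \left(5 \left(-7 - 9\right) - 21 \sqrt{20}\right) \left(19 - 271\right) = \left(5 \left(-16\right) - 21 \cdot 2 \sqrt{5}\right) \left(-252\right) = \left(-80 - 42 \sqrt{5}\right) \left(-252\right) = 20160 + 10584 \sqrt{5}$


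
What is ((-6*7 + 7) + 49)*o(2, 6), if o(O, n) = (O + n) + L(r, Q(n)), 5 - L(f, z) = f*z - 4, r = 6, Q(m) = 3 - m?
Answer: 490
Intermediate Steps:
L(f, z) = 9 - f*z (L(f, z) = 5 - (f*z - 4) = 5 - (-4 + f*z) = 5 + (4 - f*z) = 9 - f*z)
o(O, n) = -9 + O + 7*n (o(O, n) = (O + n) + (9 - 1*6*(3 - n)) = (O + n) + (9 + (-18 + 6*n)) = (O + n) + (-9 + 6*n) = -9 + O + 7*n)
((-6*7 + 7) + 49)*o(2, 6) = ((-6*7 + 7) + 49)*(-9 + 2 + 7*6) = ((-42 + 7) + 49)*(-9 + 2 + 42) = (-35 + 49)*35 = 14*35 = 490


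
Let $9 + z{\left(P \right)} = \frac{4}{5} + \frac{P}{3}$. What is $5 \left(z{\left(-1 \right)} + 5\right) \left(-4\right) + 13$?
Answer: $\frac{251}{3} \approx 83.667$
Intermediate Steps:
$z{\left(P \right)} = - \frac{41}{5} + \frac{P}{3}$ ($z{\left(P \right)} = -9 + \left(\frac{4}{5} + \frac{P}{3}\right) = - \frac{41}{5} + \frac{P}{3}$)
$5 \left(z{\left(-1 \right)} + 5\right) \left(-4\right) + 13 = 5 \left(\left(- \frac{41}{5} + \frac{1}{3} \left(-1\right)\right) + 5\right) \left(-4\right) + 13 = 5 \left(\left(- \frac{41}{5} - \frac{1}{3}\right) + 5\right) \left(-4\right) + 13 = 5 \left(- \frac{128}{15} + 5\right) \left(-4\right) + 13 = 5 \left(\left(- \frac{53}{15}\right) \left(-4\right)\right) + 13 = 5 \cdot \frac{212}{15} + 13 = \frac{212}{3} + 13 = \frac{251}{3}$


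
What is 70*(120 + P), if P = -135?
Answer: -1050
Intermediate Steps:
70*(120 + P) = 70*(120 - 135) = 70*(-15) = -1050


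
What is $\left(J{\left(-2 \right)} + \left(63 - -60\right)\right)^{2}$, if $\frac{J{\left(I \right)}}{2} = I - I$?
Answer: $15129$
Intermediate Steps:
$J{\left(I \right)} = 0$ ($J{\left(I \right)} = 2 \left(I - I\right) = 2 \cdot 0 = 0$)
$\left(J{\left(-2 \right)} + \left(63 - -60\right)\right)^{2} = \left(0 + \left(63 - -60\right)\right)^{2} = \left(0 + \left(63 + 60\right)\right)^{2} = \left(0 + 123\right)^{2} = 123^{2} = 15129$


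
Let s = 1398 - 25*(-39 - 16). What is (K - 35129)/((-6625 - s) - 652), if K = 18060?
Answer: 17069/10050 ≈ 1.6984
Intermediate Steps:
s = 2773 (s = 1398 - 25*(-55) = 1398 - 1*(-1375) = 1398 + 1375 = 2773)
(K - 35129)/((-6625 - s) - 652) = (18060 - 35129)/((-6625 - 1*2773) - 652) = -17069/((-6625 - 2773) - 652) = -17069/(-9398 - 652) = -17069/(-10050) = -17069*(-1/10050) = 17069/10050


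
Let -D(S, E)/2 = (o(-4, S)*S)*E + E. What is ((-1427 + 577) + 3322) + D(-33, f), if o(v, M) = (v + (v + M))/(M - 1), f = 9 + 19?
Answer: 78956/17 ≈ 4644.5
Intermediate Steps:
f = 28
o(v, M) = (M + 2*v)/(-1 + M) (o(v, M) = (v + (M + v))/(-1 + M) = (M + 2*v)/(-1 + M))
D(S, E) = -2*E - 2*E*S*(-8 + S)/(-1 + S) (D(S, E) = -2*((((S + 2*(-4))/(-1 + S))*S)*E + E) = -2*((((S - 8)/(-1 + S))*S)*E + E) = -2*((((-8 + S)/(-1 + S))*S)*E + E) = -2*((S*(-8 + S)/(-1 + S))*E + E) = -2*(E*S*(-8 + S)/(-1 + S) + E) = -2*(E + E*S*(-8 + S)/(-1 + S)) = -2*E - 2*E*S*(-8 + S)/(-1 + S))
((-1427 + 577) + 3322) + D(-33, f) = ((-1427 + 577) + 3322) + 2*28*(1 - 1*(-33)**2 + 7*(-33))/(-1 - 33) = (-850 + 3322) + 2*28*(1 - 1*1089 - 231)/(-34) = 2472 + 2*28*(-1/34)*(1 - 1089 - 231) = 2472 + 2*28*(-1/34)*(-1319) = 2472 + 36932/17 = 78956/17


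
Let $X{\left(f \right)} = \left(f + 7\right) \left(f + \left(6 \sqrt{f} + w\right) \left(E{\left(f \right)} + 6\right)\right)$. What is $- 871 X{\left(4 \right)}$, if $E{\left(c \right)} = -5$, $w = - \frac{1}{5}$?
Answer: $- \frac{756899}{5} \approx -1.5138 \cdot 10^{5}$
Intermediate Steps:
$w = - \frac{1}{5}$ ($w = \left(-1\right) \frac{1}{5} = - \frac{1}{5} \approx -0.2$)
$X{\left(f \right)} = \left(7 + f\right) \left(- \frac{1}{5} + f + 6 \sqrt{f}\right)$ ($X{\left(f \right)} = \left(f + 7\right) \left(f + \left(6 \sqrt{f} - \frac{1}{5}\right) \left(-5 + 6\right)\right) = \left(7 + f\right) \left(f + \left(- \frac{1}{5} + 6 \sqrt{f}\right) 1\right) = \left(7 + f\right) \left(f + \left(- \frac{1}{5} + 6 \sqrt{f}\right)\right) = \left(7 + f\right) \left(- \frac{1}{5} + f + 6 \sqrt{f}\right)$)
$- 871 X{\left(4 \right)} = - 871 \left(- \frac{7}{5} + 4^{2} + 6 \cdot 4^{\frac{3}{2}} + 42 \sqrt{4} + \frac{34}{5} \cdot 4\right) = - 871 \left(- \frac{7}{5} + 16 + 6 \cdot 8 + 42 \cdot 2 + \frac{136}{5}\right) = - 871 \left(- \frac{7}{5} + 16 + 48 + 84 + \frac{136}{5}\right) = \left(-871\right) \frac{869}{5} = - \frac{756899}{5}$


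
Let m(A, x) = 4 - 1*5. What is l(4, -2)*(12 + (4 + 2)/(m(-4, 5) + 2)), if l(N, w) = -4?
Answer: -72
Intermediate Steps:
m(A, x) = -1 (m(A, x) = 4 - 5 = -1)
l(4, -2)*(12 + (4 + 2)/(m(-4, 5) + 2)) = -4*(12 + (4 + 2)/(-1 + 2)) = -4*(12 + 6/1) = -4*(12 + 6*1) = -4*(12 + 6) = -4*18 = -72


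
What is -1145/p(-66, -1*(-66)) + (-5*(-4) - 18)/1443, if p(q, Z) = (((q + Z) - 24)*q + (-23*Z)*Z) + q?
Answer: 9485/730158 ≈ 0.012990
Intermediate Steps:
p(q, Z) = q - 23*Z**2 + q*(-24 + Z + q) (p(q, Z) = (((Z + q) - 24)*q - 23*Z**2) + q = ((-24 + Z + q)*q - 23*Z**2) + q = (q*(-24 + Z + q) - 23*Z**2) + q = (-23*Z**2 + q*(-24 + Z + q)) + q = q - 23*Z**2 + q*(-24 + Z + q))
-1145/p(-66, -1*(-66)) + (-5*(-4) - 18)/1443 = -1145/((-66)**2 - 23*(-66) - 23*(-1*(-66))**2 - 1*(-66)*(-66)) + (-5*(-4) - 18)/1443 = -1145/(4356 + 1518 - 23*66**2 + 66*(-66)) + (20 - 18)*(1/1443) = -1145/(4356 + 1518 - 23*4356 - 4356) + 2*(1/1443) = -1145/(4356 + 1518 - 100188 - 4356) + 2/1443 = -1145/(-98670) + 2/1443 = -1145*(-1/98670) + 2/1443 = 229/19734 + 2/1443 = 9485/730158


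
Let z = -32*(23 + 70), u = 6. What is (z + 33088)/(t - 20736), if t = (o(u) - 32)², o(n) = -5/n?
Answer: -1084032/707687 ≈ -1.5318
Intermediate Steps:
z = -2976 (z = -32*93 = -2976)
t = 38809/36 (t = (-5/6 - 32)² = (-5*⅙ - 32)² = (-⅚ - 32)² = (-197/6)² = 38809/36 ≈ 1078.0)
(z + 33088)/(t - 20736) = (-2976 + 33088)/(38809/36 - 20736) = 30112/(-707687/36) = 30112*(-36/707687) = -1084032/707687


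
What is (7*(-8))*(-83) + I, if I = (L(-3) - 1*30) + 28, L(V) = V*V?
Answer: 4655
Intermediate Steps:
L(V) = V²
I = 7 (I = ((-3)² - 1*30) + 28 = (9 - 30) + 28 = -21 + 28 = 7)
(7*(-8))*(-83) + I = (7*(-8))*(-83) + 7 = -56*(-83) + 7 = 4648 + 7 = 4655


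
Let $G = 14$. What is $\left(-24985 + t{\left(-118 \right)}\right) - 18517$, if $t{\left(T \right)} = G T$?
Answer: $-45154$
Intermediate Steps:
$t{\left(T \right)} = 14 T$
$\left(-24985 + t{\left(-118 \right)}\right) - 18517 = \left(-24985 + 14 \left(-118\right)\right) - 18517 = \left(-24985 - 1652\right) - 18517 = -26637 - 18517 = -45154$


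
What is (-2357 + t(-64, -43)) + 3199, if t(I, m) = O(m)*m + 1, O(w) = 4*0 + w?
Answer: 2692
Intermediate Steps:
O(w) = w (O(w) = 0 + w = w)
t(I, m) = 1 + m² (t(I, m) = m*m + 1 = m² + 1 = 1 + m²)
(-2357 + t(-64, -43)) + 3199 = (-2357 + (1 + (-43)²)) + 3199 = (-2357 + (1 + 1849)) + 3199 = (-2357 + 1850) + 3199 = -507 + 3199 = 2692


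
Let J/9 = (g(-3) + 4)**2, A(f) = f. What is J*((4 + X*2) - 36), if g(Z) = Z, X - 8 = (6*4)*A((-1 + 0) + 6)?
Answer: 2016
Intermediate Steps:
X = 128 (X = 8 + (6*4)*((-1 + 0) + 6) = 8 + 24*(-1 + 6) = 8 + 24*5 = 8 + 120 = 128)
J = 9 (J = 9*(-3 + 4)**2 = 9*1**2 = 9*1 = 9)
J*((4 + X*2) - 36) = 9*((4 + 128*2) - 36) = 9*((4 + 256) - 36) = 9*(260 - 36) = 9*224 = 2016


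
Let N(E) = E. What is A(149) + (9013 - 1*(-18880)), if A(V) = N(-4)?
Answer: 27889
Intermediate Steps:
A(V) = -4
A(149) + (9013 - 1*(-18880)) = -4 + (9013 - 1*(-18880)) = -4 + (9013 + 18880) = -4 + 27893 = 27889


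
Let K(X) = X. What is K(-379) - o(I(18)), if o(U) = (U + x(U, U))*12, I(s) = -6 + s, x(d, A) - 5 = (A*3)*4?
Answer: -2311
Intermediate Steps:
x(d, A) = 5 + 12*A (x(d, A) = 5 + (A*3)*4 = 5 + (3*A)*4 = 5 + 12*A)
o(U) = 60 + 156*U (o(U) = (U + (5 + 12*U))*12 = (5 + 13*U)*12 = 60 + 156*U)
K(-379) - o(I(18)) = -379 - (60 + 156*(-6 + 18)) = -379 - (60 + 156*12) = -379 - (60 + 1872) = -379 - 1*1932 = -379 - 1932 = -2311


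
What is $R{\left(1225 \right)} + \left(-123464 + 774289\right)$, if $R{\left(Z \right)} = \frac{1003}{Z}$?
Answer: $\frac{797261628}{1225} \approx 6.5083 \cdot 10^{5}$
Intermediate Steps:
$R{\left(1225 \right)} + \left(-123464 + 774289\right) = \frac{1003}{1225} + \left(-123464 + 774289\right) = 1003 \cdot \frac{1}{1225} + 650825 = \frac{1003}{1225} + 650825 = \frac{797261628}{1225}$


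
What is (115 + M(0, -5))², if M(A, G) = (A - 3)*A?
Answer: 13225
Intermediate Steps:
M(A, G) = A*(-3 + A) (M(A, G) = (-3 + A)*A = A*(-3 + A))
(115 + M(0, -5))² = (115 + 0*(-3 + 0))² = (115 + 0*(-3))² = (115 + 0)² = 115² = 13225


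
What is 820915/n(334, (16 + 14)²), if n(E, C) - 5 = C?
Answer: 164183/181 ≈ 907.09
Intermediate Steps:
n(E, C) = 5 + C
820915/n(334, (16 + 14)²) = 820915/(5 + (16 + 14)²) = 820915/(5 + 30²) = 820915/(5 + 900) = 820915/905 = 820915*(1/905) = 164183/181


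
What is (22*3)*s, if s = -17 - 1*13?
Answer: -1980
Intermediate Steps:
s = -30 (s = -17 - 13 = -30)
(22*3)*s = (22*3)*(-30) = 66*(-30) = -1980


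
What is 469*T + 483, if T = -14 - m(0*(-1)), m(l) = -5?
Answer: -3738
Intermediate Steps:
T = -9 (T = -14 - 1*(-5) = -14 + 5 = -9)
469*T + 483 = 469*(-9) + 483 = -4221 + 483 = -3738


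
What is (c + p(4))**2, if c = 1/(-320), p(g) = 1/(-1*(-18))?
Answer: 22801/8294400 ≈ 0.0027490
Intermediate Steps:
p(g) = 1/18
c = -1/320 ≈ -0.0031250
(c + p(4))**2 = (-1/320 + 1/18)**2 = (151/2880)**2 = 22801/8294400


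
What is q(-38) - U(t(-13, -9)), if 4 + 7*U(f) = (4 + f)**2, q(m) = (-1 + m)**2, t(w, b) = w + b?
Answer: 10327/7 ≈ 1475.3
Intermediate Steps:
t(w, b) = b + w
U(f) = -4/7 + (4 + f)**2/7
q(-38) - U(t(-13, -9)) = (-1 - 38)**2 - (-4/7 + (4 + (-9 - 13))**2/7) = (-39)**2 - (-4/7 + (4 - 22)**2/7) = 1521 - (-4/7 + (1/7)*(-18)**2) = 1521 - (-4/7 + (1/7)*324) = 1521 - (-4/7 + 324/7) = 1521 - 1*320/7 = 1521 - 320/7 = 10327/7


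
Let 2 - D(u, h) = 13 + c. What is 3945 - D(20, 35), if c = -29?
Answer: 3927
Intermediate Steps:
D(u, h) = 18 (D(u, h) = 2 - (13 - 29) = 2 - 1*(-16) = 2 + 16 = 18)
3945 - D(20, 35) = 3945 - 1*18 = 3945 - 18 = 3927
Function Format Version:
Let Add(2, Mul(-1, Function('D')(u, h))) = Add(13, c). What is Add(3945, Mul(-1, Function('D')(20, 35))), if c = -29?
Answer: 3927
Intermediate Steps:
Function('D')(u, h) = 18 (Function('D')(u, h) = Add(2, Mul(-1, Add(13, -29))) = Add(2, Mul(-1, -16)) = Add(2, 16) = 18)
Add(3945, Mul(-1, Function('D')(20, 35))) = Add(3945, Mul(-1, 18)) = Add(3945, -18) = 3927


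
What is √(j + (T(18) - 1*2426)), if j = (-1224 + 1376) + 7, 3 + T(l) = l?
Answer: 2*I*√563 ≈ 47.455*I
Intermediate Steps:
T(l) = -3 + l
j = 159 (j = 152 + 7 = 159)
√(j + (T(18) - 1*2426)) = √(159 + ((-3 + 18) - 1*2426)) = √(159 + (15 - 2426)) = √(159 - 2411) = √(-2252) = 2*I*√563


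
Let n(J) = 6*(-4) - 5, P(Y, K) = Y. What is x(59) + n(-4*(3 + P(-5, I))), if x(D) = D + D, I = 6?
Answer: 89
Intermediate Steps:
x(D) = 2*D
n(J) = -29 (n(J) = -24 - 5 = -29)
x(59) + n(-4*(3 + P(-5, I))) = 2*59 - 29 = 118 - 29 = 89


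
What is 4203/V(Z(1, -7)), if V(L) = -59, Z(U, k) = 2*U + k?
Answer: -4203/59 ≈ -71.237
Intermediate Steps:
Z(U, k) = k + 2*U
4203/V(Z(1, -7)) = 4203/(-59) = 4203*(-1/59) = -4203/59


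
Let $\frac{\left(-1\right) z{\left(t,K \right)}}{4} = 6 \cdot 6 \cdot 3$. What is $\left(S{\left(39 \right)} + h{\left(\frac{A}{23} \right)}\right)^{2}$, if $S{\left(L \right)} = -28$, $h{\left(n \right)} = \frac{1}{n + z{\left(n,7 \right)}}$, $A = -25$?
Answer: $\frac{77802502761}{99221521} \approx 784.13$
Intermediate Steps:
$z{\left(t,K \right)} = -432$ ($z{\left(t,K \right)} = - 4 \cdot 6 \cdot 6 \cdot 3 = - 4 \cdot 36 \cdot 3 = \left(-4\right) 108 = -432$)
$h{\left(n \right)} = \frac{1}{-432 + n}$ ($h{\left(n \right)} = \frac{1}{n - 432} = \frac{1}{-432 + n}$)
$\left(S{\left(39 \right)} + h{\left(\frac{A}{23} \right)}\right)^{2} = \left(-28 + \frac{1}{-432 - \frac{25}{23}}\right)^{2} = \left(-28 + \frac{1}{- \frac{9961}{23}}\right)^{2} = \left(-28 - \frac{23}{9961}\right)^{2} = \left(- \frac{278931}{9961}\right)^{2} = \frac{77802502761}{99221521}$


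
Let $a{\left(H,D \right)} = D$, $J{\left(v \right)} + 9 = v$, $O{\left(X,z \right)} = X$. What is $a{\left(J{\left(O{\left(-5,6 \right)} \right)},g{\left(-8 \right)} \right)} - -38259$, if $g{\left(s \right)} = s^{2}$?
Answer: $38323$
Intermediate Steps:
$J{\left(v \right)} = -9 + v$
$a{\left(J{\left(O{\left(-5,6 \right)} \right)},g{\left(-8 \right)} \right)} - -38259 = \left(-8\right)^{2} - -38259 = 64 + 38259 = 38323$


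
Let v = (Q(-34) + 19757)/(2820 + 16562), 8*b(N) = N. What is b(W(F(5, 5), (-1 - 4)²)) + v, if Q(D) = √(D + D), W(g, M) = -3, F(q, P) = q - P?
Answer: 49955/77528 + I*√17/9691 ≈ 0.64435 + 0.00042546*I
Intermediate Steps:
Q(D) = √2*√D (Q(D) = √(2*D) = √2*√D)
b(N) = N/8
v = 19757/19382 + I*√17/9691 (v = (√2*√(-34) + 19757)/(2820 + 16562) = (√2*(I*√34) + 19757)/19382 = (2*I*√17 + 19757)*(1/19382) = (19757 + 2*I*√17)*(1/19382) = 19757/19382 + I*√17/9691 ≈ 1.0193 + 0.00042546*I)
b(W(F(5, 5), (-1 - 4)²)) + v = (⅛)*(-3) + (19757/19382 + I*√17/9691) = -3/8 + (19757/19382 + I*√17/9691) = 49955/77528 + I*√17/9691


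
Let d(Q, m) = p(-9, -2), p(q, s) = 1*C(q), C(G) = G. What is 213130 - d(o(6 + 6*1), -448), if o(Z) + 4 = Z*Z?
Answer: 213139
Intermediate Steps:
o(Z) = -4 + Z**2 (o(Z) = -4 + Z*Z = -4 + Z**2)
p(q, s) = q (p(q, s) = 1*q = q)
d(Q, m) = -9
213130 - d(o(6 + 6*1), -448) = 213130 - 1*(-9) = 213130 + 9 = 213139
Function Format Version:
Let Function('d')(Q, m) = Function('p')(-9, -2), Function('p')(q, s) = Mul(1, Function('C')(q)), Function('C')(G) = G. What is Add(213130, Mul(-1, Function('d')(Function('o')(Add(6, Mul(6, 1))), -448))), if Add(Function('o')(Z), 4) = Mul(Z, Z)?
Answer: 213139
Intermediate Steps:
Function('o')(Z) = Add(-4, Pow(Z, 2)) (Function('o')(Z) = Add(-4, Mul(Z, Z)) = Add(-4, Pow(Z, 2)))
Function('p')(q, s) = q (Function('p')(q, s) = Mul(1, q) = q)
Function('d')(Q, m) = -9
Add(213130, Mul(-1, Function('d')(Function('o')(Add(6, Mul(6, 1))), -448))) = Add(213130, Mul(-1, -9)) = Add(213130, 9) = 213139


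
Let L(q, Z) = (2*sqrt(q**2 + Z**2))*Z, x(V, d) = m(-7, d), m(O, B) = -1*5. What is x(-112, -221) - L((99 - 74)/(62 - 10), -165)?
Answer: -5 + 825*sqrt(2944681)/26 ≈ 54445.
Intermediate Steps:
m(O, B) = -5
x(V, d) = -5
L(q, Z) = 2*Z*sqrt(Z**2 + q**2) (L(q, Z) = (2*sqrt(Z**2 + q**2))*Z = 2*Z*sqrt(Z**2 + q**2))
x(-112, -221) - L((99 - 74)/(62 - 10), -165) = -5 - 2*(-165)*sqrt((-165)**2 + ((99 - 74)/(62 - 10))**2) = -5 - 2*(-165)*sqrt(27225 + (25/52)**2) = -5 - 2*(-165)*sqrt(27225 + 625/2704) = -5 - 2*(-165)*sqrt(73617025/2704) = -5 - 2*(-165)*5*sqrt(2944681)/52 = -5 - (-825)*sqrt(2944681)/26 = -5 + 825*sqrt(2944681)/26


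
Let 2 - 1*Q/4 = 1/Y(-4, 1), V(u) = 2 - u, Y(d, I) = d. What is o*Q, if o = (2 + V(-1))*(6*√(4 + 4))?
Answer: 540*√2 ≈ 763.68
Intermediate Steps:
o = 60*√2 (o = (2 + (2 - 1*(-1)))*(6*√(4 + 4)) = (2 + (2 + 1))*(6*√8) = (2 + 3)*(6*(2*√2)) = 5*(12*√2) = 60*√2 ≈ 84.853)
Q = 9 (Q = 8 - 4/(-4) = 8 - 4*(-¼) = 8 + 1 = 9)
o*Q = (60*√2)*9 = 540*√2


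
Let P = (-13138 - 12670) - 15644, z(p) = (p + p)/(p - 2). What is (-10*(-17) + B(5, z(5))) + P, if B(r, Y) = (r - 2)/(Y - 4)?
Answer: -82573/2 ≈ -41287.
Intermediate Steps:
z(p) = 2*p/(-2 + p) (z(p) = (2*p)/(-2 + p) = 2*p/(-2 + p))
B(r, Y) = (-2 + r)/(-4 + Y)
P = -41452 (P = -25808 - 15644 = -41452)
(-10*(-17) + B(5, z(5))) + P = (-10*(-17) + (-2 + 5)/(-4 + 2*5/(-2 + 5))) - 41452 = (170 + 3/(-4 + 2*5/3)) - 41452 = (170 + 3/(-4 + 2*5*(⅓))) - 41452 = (170 + 3/(-4 + 10/3)) - 41452 = (170 + 3/(-⅔)) - 41452 = (170 - 3/2*3) - 41452 = (170 - 9/2) - 41452 = 331/2 - 41452 = -82573/2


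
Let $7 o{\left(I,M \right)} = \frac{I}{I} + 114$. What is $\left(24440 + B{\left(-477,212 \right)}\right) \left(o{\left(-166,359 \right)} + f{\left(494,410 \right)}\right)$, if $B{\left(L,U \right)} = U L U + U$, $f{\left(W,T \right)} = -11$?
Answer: $- \frac{813718168}{7} \approx -1.1625 \cdot 10^{8}$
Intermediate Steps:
$B{\left(L,U \right)} = U + L U^{2}$ ($B{\left(L,U \right)} = L U U + U = L U^{2} + U = U + L U^{2}$)
$o{\left(I,M \right)} = \frac{115}{7}$ ($o{\left(I,M \right)} = \frac{\frac{I}{I} + 114}{7} = \frac{1 + 114}{7} = \frac{1}{7} \cdot 115 = \frac{115}{7}$)
$\left(24440 + B{\left(-477,212 \right)}\right) \left(o{\left(-166,359 \right)} + f{\left(494,410 \right)}\right) = \left(24440 + 212 \left(1 - 101124\right)\right) \left(\frac{115}{7} - 11\right) = \left(24440 + 212 \left(1 - 101124\right)\right) \frac{38}{7} = \left(24440 + 212 \left(-101123\right)\right) \frac{38}{7} = \left(24440 - 21438076\right) \frac{38}{7} = \left(-21413636\right) \frac{38}{7} = - \frac{813718168}{7}$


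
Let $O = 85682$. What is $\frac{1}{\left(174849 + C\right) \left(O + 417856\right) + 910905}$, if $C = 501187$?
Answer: $\frac{1}{340410726273} \approx 2.9376 \cdot 10^{-12}$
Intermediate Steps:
$\frac{1}{\left(174849 + C\right) \left(O + 417856\right) + 910905} = \frac{1}{\left(174849 + 501187\right) \left(85682 + 417856\right) + 910905} = \frac{1}{676036 \cdot 503538 + 910905} = \frac{1}{340409815368 + 910905} = \frac{1}{340410726273}$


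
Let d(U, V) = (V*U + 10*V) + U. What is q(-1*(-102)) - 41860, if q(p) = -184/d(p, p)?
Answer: -241239272/5763 ≈ -41860.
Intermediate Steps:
d(U, V) = U + 10*V + U*V (d(U, V) = (U*V + 10*V) + U = (10*V + U*V) + U = U + 10*V + U*V)
q(p) = -184/(p² + 11*p) (q(p) = -184/(p + 10*p + p*p) = -184/(p + 10*p + p²) = -184/(p² + 11*p))
q(-1*(-102)) - 41860 = -184/(((-1*(-102)))*(11 - 1*(-102))) - 41860 = -184/(102*(11 + 102)) - 41860 = -184*1/102/113 - 41860 = -184*1/102*1/113 - 41860 = -92/5763 - 41860 = -241239272/5763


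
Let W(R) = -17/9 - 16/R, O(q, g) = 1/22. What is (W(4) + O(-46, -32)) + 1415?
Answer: 279013/198 ≈ 1409.2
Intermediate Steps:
O(q, g) = 1/22
W(R) = -17/9 - 16/R (W(R) = -17*⅑ - 16/R = -17/9 - 16/R)
(W(4) + O(-46, -32)) + 1415 = ((-17/9 - 16/4) + 1/22) + 1415 = ((-17/9 - 16*¼) + 1/22) + 1415 = ((-17/9 - 4) + 1/22) + 1415 = (-53/9 + 1/22) + 1415 = -1157/198 + 1415 = 279013/198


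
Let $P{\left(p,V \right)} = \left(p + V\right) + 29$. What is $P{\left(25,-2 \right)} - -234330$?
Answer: $234382$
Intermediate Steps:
$P{\left(p,V \right)} = 29 + V + p$ ($P{\left(p,V \right)} = \left(V + p\right) + 29 = 29 + V + p$)
$P{\left(25,-2 \right)} - -234330 = \left(29 - 2 + 25\right) - -234330 = 52 + 234330 = 234382$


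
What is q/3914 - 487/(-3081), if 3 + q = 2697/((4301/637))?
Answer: 6725791742/25932952617 ≈ 0.25935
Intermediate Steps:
q = 1705086/4301 (q = -3 + 2697/((4301/637)) = -3 + 2697/((4301*(1/637))) = -3 + 2697/(4301/637) = -3 + 2697*(637/4301) = -3 + 1717989/4301 = 1705086/4301 ≈ 396.44)
q/3914 - 487/(-3081) = (1705086/4301)/3914 - 487/(-3081) = (1705086/4301)*(1/3914) - 487*(-1/3081) = 852543/8417057 + 487/3081 = 6725791742/25932952617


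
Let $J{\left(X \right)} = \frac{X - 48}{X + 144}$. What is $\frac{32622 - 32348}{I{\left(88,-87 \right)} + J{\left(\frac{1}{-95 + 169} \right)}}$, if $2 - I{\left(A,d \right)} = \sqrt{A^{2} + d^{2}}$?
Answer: $- \frac{25934139867}{869403568484} - \frac{15559315913 \sqrt{15313}}{869403568484} \approx -2.2444$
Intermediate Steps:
$I{\left(A,d \right)} = 2 - \sqrt{A^{2} + d^{2}}$
$J{\left(X \right)} = \frac{-48 + X}{144 + X}$
$\frac{32622 - 32348}{I{\left(88,-87 \right)} + J{\left(\frac{1}{-95 + 169} \right)}} = \frac{32622 - 32348}{\left(2 - \sqrt{88^{2} + \left(-87\right)^{2}}\right) + \frac{-48 + \frac{1}{-95 + 169}}{144 + \frac{1}{-95 + 169}}} = \frac{274}{\left(2 - \sqrt{7744 + 7569}\right) + \frac{-48 + \frac{1}{74}}{144 + \frac{1}{74}}} = \frac{274}{\left(2 - \sqrt{15313}\right) + \frac{-48 + \frac{1}{74}}{144 + \frac{1}{74}}} = \frac{274}{\left(2 - \sqrt{15313}\right) + \frac{1}{\frac{10657}{74}} \left(- \frac{3551}{74}\right)} = \frac{274}{\left(2 - \sqrt{15313}\right) + \frac{74}{10657} \left(- \frac{3551}{74}\right)} = \frac{274}{\left(2 - \sqrt{15313}\right) - \frac{3551}{10657}} = \frac{274}{\frac{17763}{10657} - \sqrt{15313}}$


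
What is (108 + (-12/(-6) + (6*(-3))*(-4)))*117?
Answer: 21294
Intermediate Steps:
(108 + (-12/(-6) + (6*(-3))*(-4)))*117 = (108 + (-12*(-1)/6 - 18*(-4)))*117 = (108 + (-6*(-⅓) + 72))*117 = (108 + (2 + 72))*117 = (108 + 74)*117 = 182*117 = 21294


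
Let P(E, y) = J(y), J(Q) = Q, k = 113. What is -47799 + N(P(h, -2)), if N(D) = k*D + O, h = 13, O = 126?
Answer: -47899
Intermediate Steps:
P(E, y) = y
N(D) = 126 + 113*D (N(D) = 113*D + 126 = 126 + 113*D)
-47799 + N(P(h, -2)) = -47799 + (126 + 113*(-2)) = -47799 + (126 - 226) = -47799 - 100 = -47899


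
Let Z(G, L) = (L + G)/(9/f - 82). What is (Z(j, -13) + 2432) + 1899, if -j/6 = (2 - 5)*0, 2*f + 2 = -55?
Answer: 6773931/1564 ≈ 4331.2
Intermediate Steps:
f = -57/2 (f = -1 + (1/2)*(-55) = -1 - 55/2 = -57/2 ≈ -28.500)
j = 0 (j = -6*(2 - 5)*0 = -(-18)*0 = -6*0 = 0)
Z(G, L) = -19*G/1564 - 19*L/1564 (Z(G, L) = (L + G)/(9/(-57/2) - 82) = (G + L)/(9*(-2/57) - 82) = (G + L)/(-6/19 - 82) = (G + L)/(-1564/19) = (G + L)*(-19/1564) = -19*G/1564 - 19*L/1564)
(Z(j, -13) + 2432) + 1899 = ((-19/1564*0 - 19/1564*(-13)) + 2432) + 1899 = ((0 + 247/1564) + 2432) + 1899 = (247/1564 + 2432) + 1899 = 3803895/1564 + 1899 = 6773931/1564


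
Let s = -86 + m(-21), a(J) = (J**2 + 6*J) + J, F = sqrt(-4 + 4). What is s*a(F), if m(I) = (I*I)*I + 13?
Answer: 0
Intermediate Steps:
m(I) = 13 + I**3 (m(I) = I**2*I + 13 = I**3 + 13 = 13 + I**3)
F = 0 (F = sqrt(0) = 0)
a(J) = J**2 + 7*J
s = -9334 (s = -86 + (13 + (-21)**3) = -86 + (13 - 9261) = -86 - 9248 = -9334)
s*a(F) = -0*(7 + 0) = -0*7 = -9334*0 = 0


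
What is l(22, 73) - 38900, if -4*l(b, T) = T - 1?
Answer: -38918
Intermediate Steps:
l(b, T) = 1/4 - T/4 (l(b, T) = -(T - 1)/4 = -(-1 + T)/4 = 1/4 - T/4)
l(22, 73) - 38900 = (1/4 - 1/4*73) - 38900 = (1/4 - 73/4) - 38900 = -18 - 38900 = -38918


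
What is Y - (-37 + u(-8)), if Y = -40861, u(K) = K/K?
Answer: -40825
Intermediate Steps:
u(K) = 1
Y - (-37 + u(-8)) = -40861 - (-37 + 1) = -40861 - 1*(-36) = -40861 + 36 = -40825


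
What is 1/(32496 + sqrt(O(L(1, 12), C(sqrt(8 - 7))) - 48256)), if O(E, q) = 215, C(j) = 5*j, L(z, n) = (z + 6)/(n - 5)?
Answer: 32496/1056038057 - I*sqrt(48041)/1056038057 ≈ 3.0772e-5 - 2.0755e-7*I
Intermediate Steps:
L(z, n) = (6 + z)/(-5 + n)
1/(32496 + sqrt(O(L(1, 12), C(sqrt(8 - 7))) - 48256)) = 1/(32496 + sqrt(215 - 48256)) = 1/(32496 + sqrt(-48041)) = 1/(32496 + I*sqrt(48041))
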